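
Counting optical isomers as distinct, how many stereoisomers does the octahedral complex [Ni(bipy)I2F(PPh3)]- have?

6

An octahedron has six vertices in three trans pairs; every non-trans pair is cis.
Each bipy is bidentate and must span two cis positions.
Working through the distinct placements yields 4 geometric isomers: I cis (3 arrangements, 2 chiral); I trans.
Of these, 2 lack any improper symmetry element and so occur as enantiomeric pairs, giving 4 + 2 = 6 stereoisomers in total.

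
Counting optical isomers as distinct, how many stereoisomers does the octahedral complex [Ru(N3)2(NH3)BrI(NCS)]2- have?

The six octahedral sites form three mutually perpendicular trans pairs.
Exhaustive case analysis gives 9 geometric isomers.
Of these, 6 lack any improper symmetry element and so occur as enantiomeric pairs, giving 9 + 6 = 15 stereoisomers in total.

15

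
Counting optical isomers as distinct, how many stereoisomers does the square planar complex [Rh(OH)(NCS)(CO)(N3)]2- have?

3

A square has two trans pairs of vertices; adjacent vertices are cis.
Working through the distinct placements yields 3 geometric isomers: (CO/NCS trans, N3/OH trans); (CO/OH trans, N3/NCS trans); (CO/N3 trans, NCS/OH trans).
Each arrangement has an internal mirror plane or centre of symmetry, so none is chiral.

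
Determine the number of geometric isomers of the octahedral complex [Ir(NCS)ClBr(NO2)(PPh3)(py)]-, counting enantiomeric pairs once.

15

The six octahedral sites form three mutually perpendicular trans pairs.
Placing the ligands in turn and identifying arrangements related by rotation or reflection leaves 15 distinct geometric isomers.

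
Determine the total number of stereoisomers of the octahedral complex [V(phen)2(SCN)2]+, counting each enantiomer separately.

In an octahedral complex each vertex has one trans partner and four cis neighbours.
Each phen is bidentate and must span two cis positions.
Systematic placement gives 2 geometric isomers: SCN trans; SCN cis (chiral).
One of these lacks any improper symmetry element and so occurs as an enantiomeric pair, giving 2 + 1 = 3 stereoisomers in total.

3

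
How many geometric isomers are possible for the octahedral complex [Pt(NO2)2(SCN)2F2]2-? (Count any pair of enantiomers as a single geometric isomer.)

In an octahedral complex each vertex has one trans partner and four cis neighbours.
The distinct arrangements are (5 in all): NO2 trans, SCN trans, F trans; NO2 cis, SCN cis, F trans; NO2 cis, SCN trans, F cis; NO2 cis, SCN cis, F cis (chiral); NO2 trans, SCN cis, F cis.

5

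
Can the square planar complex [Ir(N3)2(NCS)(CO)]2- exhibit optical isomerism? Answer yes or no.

no

In a square planar complex each vertex has one trans partner and two cis neighbours.
The distinct arrangements are (2 in all): N3 cis; N3 trans.
Each arrangement has an internal mirror plane or centre of symmetry, so none is chiral.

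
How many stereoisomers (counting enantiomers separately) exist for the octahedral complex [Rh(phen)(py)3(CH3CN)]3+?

2

In an octahedral complex each vertex has one trans partner and four cis neighbours.
Each phen is bidentate and must span two cis positions.
Working through the distinct placements yields 2 geometric isomers: py mer; py fac.
Each arrangement has an internal mirror plane or centre of symmetry, so none is chiral.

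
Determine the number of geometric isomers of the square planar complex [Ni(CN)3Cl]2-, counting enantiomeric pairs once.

1

A square has two trans pairs of vertices; adjacent vertices are cis.
Only one geometric arrangement is possible.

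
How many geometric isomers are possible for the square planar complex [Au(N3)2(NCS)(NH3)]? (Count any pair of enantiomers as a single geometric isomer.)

2

In a square planar complex each vertex has one trans partner and two cis neighbours.
Systematic placement gives 2 geometric isomers: N3 cis; N3 trans.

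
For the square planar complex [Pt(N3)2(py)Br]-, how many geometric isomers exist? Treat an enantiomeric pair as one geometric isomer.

In a square planar complex each vertex has one trans partner and two cis neighbours.
Working through the distinct placements yields 2 geometric isomers: N3 cis; N3 trans.

2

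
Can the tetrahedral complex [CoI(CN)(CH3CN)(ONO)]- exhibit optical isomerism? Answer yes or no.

All four vertices of a tetrahedron are equivalent and mutually adjacent, so cis/trans isomerism cannot arise.
Only one geometric arrangement is possible; it has no improper symmetry element, so it exists as a pair of enantiomers (2 stereoisomers).

yes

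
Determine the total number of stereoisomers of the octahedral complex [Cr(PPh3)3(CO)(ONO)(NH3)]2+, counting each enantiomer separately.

5

The distinct arrangements are (4 in all): PPh3 mer (3 arrangements); PPh3 fac (chiral).
One of these lacks any improper symmetry element and so occurs as an enantiomeric pair, giving 4 + 1 = 5 stereoisomers in total.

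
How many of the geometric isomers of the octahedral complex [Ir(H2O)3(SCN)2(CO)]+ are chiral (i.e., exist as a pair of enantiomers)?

In an octahedral complex each vertex has one trans partner and four cis neighbours.
There are 3 geometric isomers: H2O mer, SCN trans; H2O fac, SCN cis; H2O mer, SCN cis.
Each arrangement has an internal mirror plane or centre of symmetry, so none is chiral.

0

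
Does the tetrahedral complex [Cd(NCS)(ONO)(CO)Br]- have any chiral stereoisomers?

yes

All four vertices of a tetrahedron are equivalent and mutually adjacent, so cis/trans isomerism cannot arise.
Only one geometric arrangement is possible; it has no improper symmetry element, so it exists as a pair of enantiomers (2 stereoisomers).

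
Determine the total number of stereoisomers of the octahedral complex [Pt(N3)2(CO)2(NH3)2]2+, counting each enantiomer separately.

6

An octahedron has six vertices in three trans pairs; every non-trans pair is cis.
There are 5 geometric isomers: N3 trans, CO trans, NH3 trans; N3 cis, CO trans, NH3 cis; N3 cis, CO cis, NH3 trans; N3 cis, CO cis, NH3 cis (chiral); N3 trans, CO cis, NH3 cis.
One of these lacks any improper symmetry element and so occurs as an enantiomeric pair, giving 5 + 1 = 6 stereoisomers in total.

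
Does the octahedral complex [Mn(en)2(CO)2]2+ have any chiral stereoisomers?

The six octahedral sites form three mutually perpendicular trans pairs.
Each en is bidentate and must span two cis positions.
Systematic placement gives 2 geometric isomers: CO trans; CO cis (chiral).
One of these lacks any improper symmetry element and so occurs as an enantiomeric pair, giving 2 + 1 = 3 stereoisomers in total.

yes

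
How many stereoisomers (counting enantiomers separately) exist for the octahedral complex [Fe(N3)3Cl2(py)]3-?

An octahedron has six vertices in three trans pairs; every non-trans pair is cis.
Working through the distinct placements yields 3 geometric isomers: N3 mer, Cl trans; N3 fac, Cl cis; N3 mer, Cl cis.
Each arrangement has an internal mirror plane or centre of symmetry, so none is chiral.

3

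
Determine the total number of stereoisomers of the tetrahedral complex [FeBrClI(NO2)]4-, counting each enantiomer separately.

2

Only one geometric arrangement is possible; it has no improper symmetry element, so it exists as a pair of enantiomers (2 stereoisomers).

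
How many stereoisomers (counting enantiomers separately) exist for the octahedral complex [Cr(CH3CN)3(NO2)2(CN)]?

In an octahedral complex each vertex has one trans partner and four cis neighbours.
Working through the distinct placements yields 3 geometric isomers: CH3CN mer, NO2 trans; CH3CN mer, NO2 cis; CH3CN fac, NO2 cis.
Each arrangement has an internal mirror plane or centre of symmetry, so none is chiral.

3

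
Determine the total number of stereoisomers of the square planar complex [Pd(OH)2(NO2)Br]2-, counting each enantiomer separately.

In a square planar complex each vertex has one trans partner and two cis neighbours.
There are 2 geometric isomers: OH cis; OH trans.
Each arrangement has an internal mirror plane or centre of symmetry, so none is chiral.

2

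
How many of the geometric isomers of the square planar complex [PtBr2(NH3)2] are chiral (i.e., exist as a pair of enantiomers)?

There are 2 geometric isomers: Br cis; Br trans.
Each arrangement has an internal mirror plane or centre of symmetry, so none is chiral.

0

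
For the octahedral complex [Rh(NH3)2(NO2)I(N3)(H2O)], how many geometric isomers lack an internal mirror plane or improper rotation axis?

6

In an octahedral complex each vertex has one trans partner and four cis neighbours.
Placing the ligands in turn and identifying arrangements related by rotation or reflection leaves 9 distinct geometric isomers.
Of these, 6 lack any improper symmetry element and so occur as enantiomeric pairs, giving 9 + 6 = 15 stereoisomers in total.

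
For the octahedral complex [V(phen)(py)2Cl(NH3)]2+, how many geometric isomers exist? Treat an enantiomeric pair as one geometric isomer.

In an octahedral complex each vertex has one trans partner and four cis neighbours.
Each phen is bidentate and must span two cis positions.
Systematic placement gives 4 geometric isomers: py cis (3 arrangements, 2 chiral); py trans.

4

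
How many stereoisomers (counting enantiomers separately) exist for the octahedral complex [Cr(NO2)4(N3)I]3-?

In an octahedral complex each vertex has one trans partner and four cis neighbours.
Systematic placement gives 2 geometric isomers: N3 and I mutually trans; N3 and I mutually cis.
Each arrangement has an internal mirror plane or centre of symmetry, so none is chiral.

2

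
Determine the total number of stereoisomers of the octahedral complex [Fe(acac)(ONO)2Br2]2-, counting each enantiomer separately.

4

The six octahedral sites form three mutually perpendicular trans pairs.
Each acac is bidentate and must span two cis positions.
Systematic placement gives 3 geometric isomers: ONO cis, Br trans; ONO cis, Br cis (chiral); ONO trans, Br cis.
One of these lacks any improper symmetry element and so occurs as an enantiomeric pair, giving 3 + 1 = 4 stereoisomers in total.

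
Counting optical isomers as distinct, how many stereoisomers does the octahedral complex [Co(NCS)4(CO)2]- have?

The distinct arrangements are (2 in all): CO trans; CO cis.
Each arrangement has an internal mirror plane or centre of symmetry, so none is chiral.

2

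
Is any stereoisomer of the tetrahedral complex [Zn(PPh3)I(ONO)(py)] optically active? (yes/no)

yes

Only one geometric arrangement is possible; it has no improper symmetry element, so it exists as a pair of enantiomers (2 stereoisomers).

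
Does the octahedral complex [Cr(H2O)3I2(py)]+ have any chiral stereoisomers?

An octahedron has six vertices in three trans pairs; every non-trans pair is cis.
There are 3 geometric isomers: H2O mer, I cis; H2O mer, I trans; H2O fac, I cis.
Each arrangement has an internal mirror plane or centre of symmetry, so none is chiral.

no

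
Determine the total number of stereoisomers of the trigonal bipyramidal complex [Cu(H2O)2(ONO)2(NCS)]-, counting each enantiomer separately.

6

A trigonal bipyramid has two axial and three equatorial sites, which are chemically inequivalent.
Placing the ligands in turn and identifying arrangements related by rotation or reflection leaves 5 distinct geometric isomers.
One of these lacks any improper symmetry element and so occurs as an enantiomeric pair, giving 5 + 1 = 6 stereoisomers in total.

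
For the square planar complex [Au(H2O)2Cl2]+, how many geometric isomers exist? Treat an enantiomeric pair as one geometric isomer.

A square has two trans pairs of vertices; adjacent vertices are cis.
There are 2 geometric isomers: H2O cis; H2O trans.

2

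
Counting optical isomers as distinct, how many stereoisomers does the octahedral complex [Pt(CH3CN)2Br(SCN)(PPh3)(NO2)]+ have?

Systematic enumeration (placing each ligand type in turn and discarding arrangements equivalent by rotation or reflection) gives 9 geometric isomers.
Of these, 6 lack any improper symmetry element and so occur as enantiomeric pairs, giving 9 + 6 = 15 stereoisomers in total.

15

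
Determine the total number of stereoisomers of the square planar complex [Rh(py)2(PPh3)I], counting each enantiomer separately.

2

A square has two trans pairs of vertices; adjacent vertices are cis.
The distinct arrangements are (2 in all): py cis; py trans.
Each arrangement has an internal mirror plane or centre of symmetry, so none is chiral.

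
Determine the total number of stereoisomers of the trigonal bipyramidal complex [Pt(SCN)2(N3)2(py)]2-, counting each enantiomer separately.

In a trigonal bipyramid the two axial positions differ from the three equatorial ones.
Placing the ligands in turn and identifying arrangements related by rotation or reflection leaves 5 distinct geometric isomers.
One of these lacks any improper symmetry element and so occurs as an enantiomeric pair, giving 5 + 1 = 6 stereoisomers in total.

6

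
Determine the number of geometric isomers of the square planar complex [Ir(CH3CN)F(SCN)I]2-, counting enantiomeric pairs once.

3

The distinct arrangements are (3 in all): (CH3CN/I trans, F/SCN trans); (CH3CN/SCN trans, F/I trans); (CH3CN/F trans, I/SCN trans).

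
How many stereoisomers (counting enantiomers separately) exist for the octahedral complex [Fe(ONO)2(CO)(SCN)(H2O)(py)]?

An octahedron has six vertices in three trans pairs; every non-trans pair is cis.
Systematic enumeration (placing each ligand type in turn and discarding arrangements equivalent by rotation or reflection) gives 9 geometric isomers.
Of these, 6 lack any improper symmetry element and so occur as enantiomeric pairs, giving 9 + 6 = 15 stereoisomers in total.

15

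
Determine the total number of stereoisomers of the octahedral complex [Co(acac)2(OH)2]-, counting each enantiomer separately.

An octahedron has six vertices in three trans pairs; every non-trans pair is cis.
Each acac is bidentate and must span two cis positions.
The distinct arrangements are (2 in all): OH trans; OH cis (chiral).
One of these lacks any improper symmetry element and so occurs as an enantiomeric pair, giving 2 + 1 = 3 stereoisomers in total.

3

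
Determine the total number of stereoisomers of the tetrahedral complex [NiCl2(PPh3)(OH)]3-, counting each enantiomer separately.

Only one geometric arrangement is possible.

1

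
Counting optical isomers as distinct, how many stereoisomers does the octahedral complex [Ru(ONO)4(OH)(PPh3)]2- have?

2

Working through the distinct placements yields 2 geometric isomers: OH and PPh3 mutually cis; OH and PPh3 mutually trans.
Each arrangement has an internal mirror plane or centre of symmetry, so none is chiral.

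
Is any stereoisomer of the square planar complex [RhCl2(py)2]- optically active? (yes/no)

Systematic placement gives 2 geometric isomers: Cl cis; Cl trans.
Each arrangement has an internal mirror plane or centre of symmetry, so none is chiral.

no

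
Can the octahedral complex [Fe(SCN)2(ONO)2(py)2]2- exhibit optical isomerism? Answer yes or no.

An octahedron has six vertices in three trans pairs; every non-trans pair is cis.
The distinct arrangements are (5 in all): SCN trans, ONO trans, py trans; SCN cis, ONO trans, py cis; SCN cis, ONO cis, py trans; SCN cis, ONO cis, py cis (chiral); SCN trans, ONO cis, py cis.
One of these lacks any improper symmetry element and so occurs as an enantiomeric pair, giving 5 + 1 = 6 stereoisomers in total.

yes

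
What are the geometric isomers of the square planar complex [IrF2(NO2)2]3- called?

A square has two trans pairs of vertices; adjacent vertices are cis.
There are 2 geometric isomers: F cis; F trans.

cis and trans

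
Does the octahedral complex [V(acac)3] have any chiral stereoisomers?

An octahedron has six vertices in three trans pairs; every non-trans pair is cis.
Each acac is bidentate and must span two cis positions.
Only one geometric arrangement is possible; it has no improper symmetry element, so it exists as a pair of enantiomers (2 stereoisomers).

yes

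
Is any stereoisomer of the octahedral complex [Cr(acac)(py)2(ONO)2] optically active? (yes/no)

An octahedron has six vertices in three trans pairs; every non-trans pair is cis.
Each acac is bidentate and must span two cis positions.
There are 3 geometric isomers: py cis, ONO trans; py trans, ONO cis; py cis, ONO cis (chiral).
One of these lacks any improper symmetry element and so occurs as an enantiomeric pair, giving 3 + 1 = 4 stereoisomers in total.

yes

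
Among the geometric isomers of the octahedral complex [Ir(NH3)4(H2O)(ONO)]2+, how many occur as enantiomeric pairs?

There are 2 geometric isomers: H2O and ONO mutually cis; H2O and ONO mutually trans.
Each arrangement has an internal mirror plane or centre of symmetry, so none is chiral.

0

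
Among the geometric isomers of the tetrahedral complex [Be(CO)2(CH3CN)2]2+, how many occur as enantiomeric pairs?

0

All four vertices of a tetrahedron are equivalent and mutually adjacent, so cis/trans isomerism cannot arise.
Only one geometric arrangement is possible.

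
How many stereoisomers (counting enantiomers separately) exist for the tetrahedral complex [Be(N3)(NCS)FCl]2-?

2

All four vertices of a tetrahedron are equivalent and mutually adjacent, so cis/trans isomerism cannot arise.
Only one geometric arrangement is possible; it has no improper symmetry element, so it exists as a pair of enantiomers (2 stereoisomers).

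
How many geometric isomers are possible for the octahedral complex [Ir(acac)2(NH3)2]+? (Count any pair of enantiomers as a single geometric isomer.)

2

An octahedron has six vertices in three trans pairs; every non-trans pair is cis.
Each acac is bidentate and must span two cis positions.
Systematic placement gives 2 geometric isomers: NH3 trans; NH3 cis (chiral).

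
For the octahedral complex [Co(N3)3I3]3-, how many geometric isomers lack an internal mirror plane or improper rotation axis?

0

In an octahedral complex each vertex has one trans partner and four cis neighbours.
Working through the distinct placements yields 2 geometric isomers: N3 mer; N3 fac.
Each arrangement has an internal mirror plane or centre of symmetry, so none is chiral.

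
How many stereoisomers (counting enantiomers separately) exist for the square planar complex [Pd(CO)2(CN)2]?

The distinct arrangements are (2 in all): CO cis; CO trans.
Each arrangement has an internal mirror plane or centre of symmetry, so none is chiral.

2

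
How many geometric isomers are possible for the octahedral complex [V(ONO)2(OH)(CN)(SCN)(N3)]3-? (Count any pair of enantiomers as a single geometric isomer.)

In an octahedral complex each vertex has one trans partner and four cis neighbours.
Exhaustive case analysis gives 9 geometric isomers.

9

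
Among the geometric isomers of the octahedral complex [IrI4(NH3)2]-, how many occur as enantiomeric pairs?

0

In an octahedral complex each vertex has one trans partner and four cis neighbours.
Working through the distinct placements yields 2 geometric isomers: NH3 trans; NH3 cis.
Each arrangement has an internal mirror plane or centre of symmetry, so none is chiral.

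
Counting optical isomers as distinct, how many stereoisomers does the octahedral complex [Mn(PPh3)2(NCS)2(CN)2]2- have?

6

The six octahedral sites form three mutually perpendicular trans pairs.
Systematic placement gives 5 geometric isomers: PPh3 trans, NCS trans, CN trans; PPh3 cis, NCS cis, CN trans; PPh3 trans, NCS cis, CN cis; PPh3 cis, NCS cis, CN cis (chiral); PPh3 cis, NCS trans, CN cis.
One of these lacks any improper symmetry element and so occurs as an enantiomeric pair, giving 5 + 1 = 6 stereoisomers in total.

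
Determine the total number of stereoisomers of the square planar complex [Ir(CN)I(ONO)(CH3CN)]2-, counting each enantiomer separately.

The distinct arrangements are (3 in all): (CH3CN/I trans, CN/ONO trans); (CH3CN/ONO trans, CN/I trans); (CH3CN/CN trans, I/ONO trans).
Each arrangement has an internal mirror plane or centre of symmetry, so none is chiral.

3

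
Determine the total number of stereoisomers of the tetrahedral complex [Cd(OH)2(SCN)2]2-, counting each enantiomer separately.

In a tetrahedral complex all four positions are equivalent and every pair of ligands is adjacent — there is no cis/trans distinction.
Only one geometric arrangement is possible.

1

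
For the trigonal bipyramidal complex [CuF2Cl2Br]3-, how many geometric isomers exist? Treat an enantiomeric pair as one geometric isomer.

5

A trigonal bipyramid has two axial and three equatorial sites, which are chemically inequivalent.
Exhaustive case analysis gives 5 geometric isomers.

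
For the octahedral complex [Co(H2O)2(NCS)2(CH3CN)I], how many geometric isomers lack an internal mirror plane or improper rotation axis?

2

In an octahedral complex each vertex has one trans partner and four cis neighbours.
Working through the distinct placements yields 6 geometric isomers: H2O cis, NCS trans; H2O cis, NCS cis (3 arrangements, 2 chiral); H2O trans, NCS trans; H2O trans, NCS cis.
Of these, 2 lack any improper symmetry element and so occur as enantiomeric pairs, giving 6 + 2 = 8 stereoisomers in total.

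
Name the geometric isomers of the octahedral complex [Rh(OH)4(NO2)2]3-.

cis and trans

The six octahedral sites form three mutually perpendicular trans pairs.
The distinct arrangements are (2 in all): NO2 trans; NO2 cis.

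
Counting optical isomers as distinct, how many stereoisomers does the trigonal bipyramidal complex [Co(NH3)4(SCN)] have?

2

In a trigonal bipyramid the two axial positions differ from the three equatorial ones.
Working through the distinct placements yields 2 geometric isomers: SCN equatorial; SCN axial.
Each arrangement has an internal mirror plane or centre of symmetry, so none is chiral.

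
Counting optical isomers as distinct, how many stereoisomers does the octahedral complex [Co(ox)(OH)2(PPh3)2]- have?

4

In an octahedral complex each vertex has one trans partner and four cis neighbours.
Each ox is bidentate and must span two cis positions.
There are 3 geometric isomers: OH trans, PPh3 cis; OH cis, PPh3 cis (chiral); OH cis, PPh3 trans.
One of these lacks any improper symmetry element and so occurs as an enantiomeric pair, giving 3 + 1 = 4 stereoisomers in total.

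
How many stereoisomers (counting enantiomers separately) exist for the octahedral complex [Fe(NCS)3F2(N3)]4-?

In an octahedral complex each vertex has one trans partner and four cis neighbours.
Working through the distinct placements yields 3 geometric isomers: NCS mer, F trans; NCS mer, F cis; NCS fac, F cis.
Each arrangement has an internal mirror plane or centre of symmetry, so none is chiral.

3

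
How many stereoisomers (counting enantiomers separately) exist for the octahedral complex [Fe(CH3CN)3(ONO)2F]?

3

An octahedron has six vertices in three trans pairs; every non-trans pair is cis.
The distinct arrangements are (3 in all): CH3CN mer, ONO trans; CH3CN mer, ONO cis; CH3CN fac, ONO cis.
Each arrangement has an internal mirror plane or centre of symmetry, so none is chiral.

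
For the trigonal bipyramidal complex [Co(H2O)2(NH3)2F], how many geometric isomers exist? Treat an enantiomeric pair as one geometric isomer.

A trigonal bipyramid has two axial and three equatorial sites, which are chemically inequivalent.
Systematic enumeration (placing each ligand type in turn and discarding arrangements equivalent by rotation or reflection) gives 5 geometric isomers.

5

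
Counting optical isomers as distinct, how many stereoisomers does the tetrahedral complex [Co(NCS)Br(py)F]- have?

Only one geometric arrangement is possible; it has no improper symmetry element, so it exists as a pair of enantiomers (2 stereoisomers).

2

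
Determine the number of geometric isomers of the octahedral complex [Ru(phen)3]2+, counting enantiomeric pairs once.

In an octahedral complex each vertex has one trans partner and four cis neighbours.
Each phen is bidentate and must span two cis positions.
Only one geometric arrangement is possible; it has no improper symmetry element, so it exists as a pair of enantiomers (2 stereoisomers).

1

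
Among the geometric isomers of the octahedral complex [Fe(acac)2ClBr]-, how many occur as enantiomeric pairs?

1

In an octahedral complex each vertex has one trans partner and four cis neighbours.
Each acac is bidentate and must span two cis positions.
There are 2 geometric isomers: Cl and Br mutually trans; Cl and Br mutually cis (chiral).
One of these lacks any improper symmetry element and so occurs as an enantiomeric pair, giving 2 + 1 = 3 stereoisomers in total.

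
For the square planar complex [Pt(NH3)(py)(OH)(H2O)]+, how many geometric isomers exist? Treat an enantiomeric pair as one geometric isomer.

A square has two trans pairs of vertices; adjacent vertices are cis.
Working through the distinct placements yields 3 geometric isomers: (H2O/OH trans, NH3/py trans); (H2O/py trans, NH3/OH trans); (H2O/NH3 trans, OH/py trans).

3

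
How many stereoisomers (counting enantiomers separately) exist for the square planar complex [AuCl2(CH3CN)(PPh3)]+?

2

In a square planar complex each vertex has one trans partner and two cis neighbours.
Working through the distinct placements yields 2 geometric isomers: Cl cis; Cl trans.
Each arrangement has an internal mirror plane or centre of symmetry, so none is chiral.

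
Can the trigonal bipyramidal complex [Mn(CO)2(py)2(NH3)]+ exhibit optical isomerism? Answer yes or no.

In a trigonal bipyramid the two axial positions differ from the three equatorial ones.
Placing the ligands in turn and identifying arrangements related by rotation or reflection leaves 5 distinct geometric isomers.
One of these lacks any improper symmetry element and so occurs as an enantiomeric pair, giving 5 + 1 = 6 stereoisomers in total.

yes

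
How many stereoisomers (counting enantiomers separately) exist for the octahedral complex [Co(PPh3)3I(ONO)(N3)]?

5

The six octahedral sites form three mutually perpendicular trans pairs.
There are 4 geometric isomers: PPh3 mer (3 arrangements); PPh3 fac (chiral).
One of these lacks any improper symmetry element and so occurs as an enantiomeric pair, giving 4 + 1 = 5 stereoisomers in total.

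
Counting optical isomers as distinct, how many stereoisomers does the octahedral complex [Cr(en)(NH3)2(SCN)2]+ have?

4

An octahedron has six vertices in three trans pairs; every non-trans pair is cis.
Each en is bidentate and must span two cis positions.
There are 3 geometric isomers: NH3 trans, SCN cis; NH3 cis, SCN cis (chiral); NH3 cis, SCN trans.
One of these lacks any improper symmetry element and so occurs as an enantiomeric pair, giving 3 + 1 = 4 stereoisomers in total.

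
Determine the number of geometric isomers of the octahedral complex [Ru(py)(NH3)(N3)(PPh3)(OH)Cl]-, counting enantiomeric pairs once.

Placing the ligands in turn and identifying arrangements related by rotation or reflection leaves 15 distinct geometric isomers.

15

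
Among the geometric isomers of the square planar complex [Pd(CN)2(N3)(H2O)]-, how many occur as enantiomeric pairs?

A square has two trans pairs of vertices; adjacent vertices are cis.
Systematic placement gives 2 geometric isomers: CN cis; CN trans.
Each arrangement has an internal mirror plane or centre of symmetry, so none is chiral.

0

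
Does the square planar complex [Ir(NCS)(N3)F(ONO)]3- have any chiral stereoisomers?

A square has two trans pairs of vertices; adjacent vertices are cis.
Working through the distinct placements yields 3 geometric isomers: (F/NCS trans, N3/ONO trans); (F/ONO trans, N3/NCS trans); (F/N3 trans, NCS/ONO trans).
Each arrangement has an internal mirror plane or centre of symmetry, so none is chiral.

no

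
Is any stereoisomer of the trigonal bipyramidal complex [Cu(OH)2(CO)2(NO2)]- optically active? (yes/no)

yes

Placing the ligands in turn and identifying arrangements related by rotation or reflection leaves 5 distinct geometric isomers.
One of these lacks any improper symmetry element and so occurs as an enantiomeric pair, giving 5 + 1 = 6 stereoisomers in total.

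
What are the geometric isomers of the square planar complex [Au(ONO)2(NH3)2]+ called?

cis and trans

A square has two trans pairs of vertices; adjacent vertices are cis.
Working through the distinct placements yields 2 geometric isomers: ONO cis; ONO trans.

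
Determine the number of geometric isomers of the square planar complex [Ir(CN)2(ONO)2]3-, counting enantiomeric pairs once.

2

In a square planar complex each vertex has one trans partner and two cis neighbours.
The distinct arrangements are (2 in all): CN cis; CN trans.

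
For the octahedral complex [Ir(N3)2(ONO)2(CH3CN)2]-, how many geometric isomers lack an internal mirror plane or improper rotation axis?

There are 5 geometric isomers: N3 trans, ONO trans, CH3CN trans; N3 cis, ONO cis, CH3CN trans; N3 cis, ONO trans, CH3CN cis; N3 cis, ONO cis, CH3CN cis (chiral); N3 trans, ONO cis, CH3CN cis.
One of these lacks any improper symmetry element and so occurs as an enantiomeric pair, giving 5 + 1 = 6 stereoisomers in total.

1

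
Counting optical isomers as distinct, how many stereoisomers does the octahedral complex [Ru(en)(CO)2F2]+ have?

The six octahedral sites form three mutually perpendicular trans pairs.
Each en is bidentate and must span two cis positions.
The distinct arrangements are (3 in all): CO trans, F cis; CO cis, F cis (chiral); CO cis, F trans.
One of these lacks any improper symmetry element and so occurs as an enantiomeric pair, giving 3 + 1 = 4 stereoisomers in total.

4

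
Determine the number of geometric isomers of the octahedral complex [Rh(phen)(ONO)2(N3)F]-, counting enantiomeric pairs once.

4

Each phen is bidentate and must span two cis positions.
Systematic placement gives 4 geometric isomers: ONO cis (3 arrangements, 2 chiral); ONO trans.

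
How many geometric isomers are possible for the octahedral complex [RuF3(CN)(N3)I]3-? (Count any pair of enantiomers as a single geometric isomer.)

4

An octahedron has six vertices in three trans pairs; every non-trans pair is cis.
There are 4 geometric isomers: F mer (3 arrangements); F fac (chiral).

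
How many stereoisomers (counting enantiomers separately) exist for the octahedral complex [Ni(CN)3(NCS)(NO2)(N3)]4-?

In an octahedral complex each vertex has one trans partner and four cis neighbours.
There are 4 geometric isomers: CN mer (3 arrangements); CN fac (chiral).
One of these lacks any improper symmetry element and so occurs as an enantiomeric pair, giving 4 + 1 = 5 stereoisomers in total.

5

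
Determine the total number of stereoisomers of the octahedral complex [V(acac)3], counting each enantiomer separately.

An octahedron has six vertices in three trans pairs; every non-trans pair is cis.
Each acac is bidentate and must span two cis positions.
Only one geometric arrangement is possible; it has no improper symmetry element, so it exists as a pair of enantiomers (2 stereoisomers).

2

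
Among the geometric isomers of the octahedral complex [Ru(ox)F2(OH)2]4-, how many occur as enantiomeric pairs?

Each ox is bidentate and must span two cis positions.
The distinct arrangements are (3 in all): F trans, OH cis; F cis, OH cis (chiral); F cis, OH trans.
One of these lacks any improper symmetry element and so occurs as an enantiomeric pair, giving 3 + 1 = 4 stereoisomers in total.

1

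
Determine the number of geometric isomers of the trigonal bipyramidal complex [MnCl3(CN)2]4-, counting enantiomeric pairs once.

In a trigonal bipyramid the two axial positions differ from the three equatorial ones.
The distinct arrangements are (3 in all): CN both axial; CN one axial, one equatorial; CN both equatorial.

3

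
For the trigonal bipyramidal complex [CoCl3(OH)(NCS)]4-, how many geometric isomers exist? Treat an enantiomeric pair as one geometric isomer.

A trigonal bipyramid has two axial and three equatorial sites, which are chemically inequivalent.
The distinct arrangements are (4 in all): OH equatorial, NCS equatorial; OH equatorial, NCS axial; OH axial, NCS equatorial; OH axial, NCS axial.

4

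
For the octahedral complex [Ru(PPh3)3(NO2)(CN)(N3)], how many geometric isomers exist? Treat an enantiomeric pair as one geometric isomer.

4

The six octahedral sites form three mutually perpendicular trans pairs.
Working through the distinct placements yields 4 geometric isomers: PPh3 mer (3 arrangements); PPh3 fac (chiral).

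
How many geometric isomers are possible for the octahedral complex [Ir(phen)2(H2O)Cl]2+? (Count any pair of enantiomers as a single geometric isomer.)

2

Each phen is bidentate and must span two cis positions.
The distinct arrangements are (2 in all): H2O and Cl mutually trans; H2O and Cl mutually cis (chiral).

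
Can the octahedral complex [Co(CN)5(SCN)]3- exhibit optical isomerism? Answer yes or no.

no

Only one geometric arrangement is possible.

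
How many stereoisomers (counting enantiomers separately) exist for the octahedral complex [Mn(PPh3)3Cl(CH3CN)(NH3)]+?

In an octahedral complex each vertex has one trans partner and four cis neighbours.
There are 4 geometric isomers: PPh3 mer (3 arrangements); PPh3 fac (chiral).
One of these lacks any improper symmetry element and so occurs as an enantiomeric pair, giving 4 + 1 = 5 stereoisomers in total.

5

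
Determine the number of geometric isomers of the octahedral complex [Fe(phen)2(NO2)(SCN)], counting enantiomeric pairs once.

Each phen is bidentate and must span two cis positions.
Systematic placement gives 2 geometric isomers: NO2 and SCN mutually trans; NO2 and SCN mutually cis (chiral).

2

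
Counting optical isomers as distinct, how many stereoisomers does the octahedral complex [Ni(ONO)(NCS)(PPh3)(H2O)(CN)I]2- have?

An octahedron has six vertices in three trans pairs; every non-trans pair is cis.
Exhaustive case analysis gives 15 geometric isomers.
Of these, 15 lack any improper symmetry element and so occur as enantiomeric pairs, giving 15 + 15 = 30 stereoisomers in total.

30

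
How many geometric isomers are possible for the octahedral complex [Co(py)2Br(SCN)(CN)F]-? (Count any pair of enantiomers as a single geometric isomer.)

The six octahedral sites form three mutually perpendicular trans pairs.
Exhaustive case analysis gives 9 geometric isomers.

9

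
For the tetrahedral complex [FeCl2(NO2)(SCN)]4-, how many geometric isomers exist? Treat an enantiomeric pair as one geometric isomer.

In a tetrahedral complex all four positions are equivalent and every pair of ligands is adjacent — there is no cis/trans distinction.
Only one geometric arrangement is possible.

1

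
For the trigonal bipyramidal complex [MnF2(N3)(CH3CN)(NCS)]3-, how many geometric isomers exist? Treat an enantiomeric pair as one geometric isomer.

7

In a trigonal bipyramid the two axial positions differ from the three equatorial ones.
Exhaustive case analysis gives 7 geometric isomers.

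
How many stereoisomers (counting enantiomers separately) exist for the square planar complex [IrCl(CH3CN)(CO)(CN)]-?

In a square planar complex each vertex has one trans partner and two cis neighbours.
There are 3 geometric isomers: (CH3CN/CO trans, CN/Cl trans); (CH3CN/Cl trans, CN/CO trans); (CH3CN/CN trans, CO/Cl trans).
Each arrangement has an internal mirror plane or centre of symmetry, so none is chiral.

3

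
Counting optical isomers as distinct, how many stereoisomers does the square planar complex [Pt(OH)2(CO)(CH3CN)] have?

In a square planar complex each vertex has one trans partner and two cis neighbours.
Working through the distinct placements yields 2 geometric isomers: OH cis; OH trans.
Each arrangement has an internal mirror plane or centre of symmetry, so none is chiral.

2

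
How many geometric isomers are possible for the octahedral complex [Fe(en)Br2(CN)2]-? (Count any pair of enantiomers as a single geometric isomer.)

3

The six octahedral sites form three mutually perpendicular trans pairs.
Each en is bidentate and must span two cis positions.
There are 3 geometric isomers: Br trans, CN cis; Br cis, CN cis (chiral); Br cis, CN trans.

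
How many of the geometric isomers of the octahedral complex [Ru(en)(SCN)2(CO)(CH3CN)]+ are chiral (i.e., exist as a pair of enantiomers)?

2

The six octahedral sites form three mutually perpendicular trans pairs.
Each en is bidentate and must span two cis positions.
There are 4 geometric isomers: SCN cis (3 arrangements, 2 chiral); SCN trans.
Of these, 2 lack any improper symmetry element and so occur as enantiomeric pairs, giving 4 + 2 = 6 stereoisomers in total.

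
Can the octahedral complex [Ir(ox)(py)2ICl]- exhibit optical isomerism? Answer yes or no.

An octahedron has six vertices in three trans pairs; every non-trans pair is cis.
Each ox is bidentate and must span two cis positions.
Systematic placement gives 4 geometric isomers: py cis (3 arrangements, 2 chiral); py trans.
Of these, 2 lack any improper symmetry element and so occur as enantiomeric pairs, giving 4 + 2 = 6 stereoisomers in total.

yes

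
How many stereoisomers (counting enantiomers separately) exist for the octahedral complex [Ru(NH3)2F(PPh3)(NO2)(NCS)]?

In an octahedral complex each vertex has one trans partner and four cis neighbours.
Placing the ligands in turn and identifying arrangements related by rotation or reflection leaves 9 distinct geometric isomers.
Of these, 6 lack any improper symmetry element and so occur as enantiomeric pairs, giving 9 + 6 = 15 stereoisomers in total.

15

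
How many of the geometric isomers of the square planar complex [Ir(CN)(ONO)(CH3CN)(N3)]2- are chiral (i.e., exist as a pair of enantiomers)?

0

A square has two trans pairs of vertices; adjacent vertices are cis.
The distinct arrangements are (3 in all): (CH3CN/N3 trans, CN/ONO trans); (CH3CN/ONO trans, CN/N3 trans); (CH3CN/CN trans, N3/ONO trans).
Each arrangement has an internal mirror plane or centre of symmetry, so none is chiral.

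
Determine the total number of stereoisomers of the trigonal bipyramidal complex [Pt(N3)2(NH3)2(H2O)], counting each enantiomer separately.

6

A trigonal bipyramid has two axial and three equatorial sites, which are chemically inequivalent.
Exhaustive case analysis gives 5 geometric isomers.
One of these lacks any improper symmetry element and so occurs as an enantiomeric pair, giving 5 + 1 = 6 stereoisomers in total.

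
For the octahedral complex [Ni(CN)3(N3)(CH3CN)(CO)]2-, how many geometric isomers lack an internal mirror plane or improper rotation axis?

In an octahedral complex each vertex has one trans partner and four cis neighbours.
Systematic placement gives 4 geometric isomers: CN mer (3 arrangements); CN fac (chiral).
One of these lacks any improper symmetry element and so occurs as an enantiomeric pair, giving 4 + 1 = 5 stereoisomers in total.

1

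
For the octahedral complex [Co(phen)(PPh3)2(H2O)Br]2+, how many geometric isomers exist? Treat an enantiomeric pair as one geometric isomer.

The six octahedral sites form three mutually perpendicular trans pairs.
Each phen is bidentate and must span two cis positions.
Working through the distinct placements yields 4 geometric isomers: PPh3 cis (3 arrangements, 2 chiral); PPh3 trans.

4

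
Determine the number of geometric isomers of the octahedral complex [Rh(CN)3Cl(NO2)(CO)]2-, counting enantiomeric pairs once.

An octahedron has six vertices in three trans pairs; every non-trans pair is cis.
Systematic placement gives 4 geometric isomers: CN mer (3 arrangements); CN fac (chiral).

4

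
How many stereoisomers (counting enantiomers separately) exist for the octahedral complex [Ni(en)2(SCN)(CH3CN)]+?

3

In an octahedral complex each vertex has one trans partner and four cis neighbours.
Each en is bidentate and must span two cis positions.
Systematic placement gives 2 geometric isomers: SCN and CH3CN mutually trans; SCN and CH3CN mutually cis (chiral).
One of these lacks any improper symmetry element and so occurs as an enantiomeric pair, giving 2 + 1 = 3 stereoisomers in total.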